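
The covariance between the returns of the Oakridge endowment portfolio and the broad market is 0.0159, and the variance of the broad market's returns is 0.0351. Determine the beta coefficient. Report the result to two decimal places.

β = Cov(Rp, Rm) / Var(Rm) = 0.0159 / 0.0351 = 0.4530

0.45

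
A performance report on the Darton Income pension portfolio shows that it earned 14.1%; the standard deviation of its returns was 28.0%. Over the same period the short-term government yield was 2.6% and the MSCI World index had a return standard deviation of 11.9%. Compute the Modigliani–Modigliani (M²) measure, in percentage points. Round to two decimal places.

7.49

Sharpe = (Rp − Rf) / σp = (14.1% − 2.6%) / 28.0% = 0.4107
M² = Rf + Sharpe × σm = 2.6% + 0.4107 × 11.9% = 7.4873%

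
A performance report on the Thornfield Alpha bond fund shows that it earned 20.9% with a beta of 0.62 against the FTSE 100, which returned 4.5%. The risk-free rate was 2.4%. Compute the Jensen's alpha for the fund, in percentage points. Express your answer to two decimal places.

17.20

CAPM expected return = Rf + β(Rm − Rf) = 2.4% + 0.62 × (4.5% − 2.4%) = 2.4 + 0.62 × 2.10 = 3.7020%
Jensen's α = Rp − E[R] = 20.9% − 3.7020% = 17.1980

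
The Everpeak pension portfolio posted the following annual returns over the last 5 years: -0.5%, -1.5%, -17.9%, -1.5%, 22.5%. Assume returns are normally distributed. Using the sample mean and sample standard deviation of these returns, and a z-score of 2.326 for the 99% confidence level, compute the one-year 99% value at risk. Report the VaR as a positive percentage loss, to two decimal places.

33.31

r̄ = (-0.5 − 1.5 − 17.9 − 1.5 + 22.5) / 5 = 0.2200%
Sample σ = √[Σ(r − r̄)² / 4] = √[831.1680 / 4] = √207.7920 = 14.4150%
VaR = −(r̄ − z·σ) = −(0.2200 − 2.326 × 14.4150) = −(-33.3093) = 33.3093%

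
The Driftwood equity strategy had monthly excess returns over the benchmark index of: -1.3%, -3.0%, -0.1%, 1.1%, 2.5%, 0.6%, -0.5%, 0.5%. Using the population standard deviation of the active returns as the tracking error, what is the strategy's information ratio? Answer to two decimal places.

Mean return μ = -0.20 / 8 = -0.0250%
Σ(r − μ)² = 19.0150; population σ = √(19.0150/8) = 1.5417%
IR = μ / tracking error = -0.0250 / 1.5417 = -0.0162

-0.02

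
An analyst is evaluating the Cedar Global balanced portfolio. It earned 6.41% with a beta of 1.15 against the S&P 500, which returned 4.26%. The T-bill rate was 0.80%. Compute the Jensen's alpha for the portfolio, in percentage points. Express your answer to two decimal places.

CAPM expected return = Rf + β(Rm − Rf) = 0.80% + 1.15 × (4.26% − 0.80%) = 0.8 + 1.15 × 3.46 = 4.7790%
Jensen's α = Rp − E[R] = 6.41% − 4.7790% = 1.6310

1.63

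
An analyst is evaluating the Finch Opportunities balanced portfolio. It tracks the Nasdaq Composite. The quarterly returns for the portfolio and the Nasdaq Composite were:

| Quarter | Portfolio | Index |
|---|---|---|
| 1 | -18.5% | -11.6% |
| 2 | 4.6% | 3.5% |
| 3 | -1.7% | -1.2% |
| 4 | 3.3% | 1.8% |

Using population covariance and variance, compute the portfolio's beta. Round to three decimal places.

1.569

r̄p = -3.0750%,  r̄m = -1.8750%
Cov = Σ(rp − r̄p)(rm − r̄m) / 4 = 53.9044
Var(rm) = Σ(rm − r̄m)² / 4 = 34.3569
β = Cov / Var = 53.9044 / 34.3569 = 1.5690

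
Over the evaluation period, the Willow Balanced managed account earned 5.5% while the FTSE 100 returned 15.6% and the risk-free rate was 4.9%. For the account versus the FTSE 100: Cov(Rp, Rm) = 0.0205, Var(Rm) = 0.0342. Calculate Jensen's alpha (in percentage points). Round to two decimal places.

β = Cov / Var = 0.0205 / 0.0342 = 0.5994
E[R] = Rf + β(Rm − Rf) = 4.9% + 0.5994 × (15.6% − 4.9%) = 11.3136%
α = Rp − E[R] = 5.5% − 11.3136% = -5.8136

-5.81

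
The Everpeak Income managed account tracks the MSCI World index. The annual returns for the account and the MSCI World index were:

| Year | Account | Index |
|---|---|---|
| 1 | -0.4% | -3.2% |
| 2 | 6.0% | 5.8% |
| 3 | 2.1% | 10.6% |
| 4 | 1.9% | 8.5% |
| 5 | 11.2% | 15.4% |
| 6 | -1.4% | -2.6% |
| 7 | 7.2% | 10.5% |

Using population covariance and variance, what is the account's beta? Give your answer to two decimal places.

r̄p = 3.8000%,  r̄m = 6.4286%
Cov = Σ(rp − r̄p)(rm − r̄m) / 7 = 22.1729
Var(rm) = Σ(rm − r̄m)² / 7 = 41.9106
β = Cov / Var = 22.1729 / 41.9106 = 0.5291

0.53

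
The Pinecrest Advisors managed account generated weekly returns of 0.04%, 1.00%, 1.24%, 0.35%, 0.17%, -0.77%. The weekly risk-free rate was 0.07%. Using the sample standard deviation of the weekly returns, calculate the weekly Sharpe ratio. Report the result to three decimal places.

0.372

Mean return r̄ = 2.030 / 6 = 0.3383%
Σ(r − r̄)² = (0.04 − 0.3383)² + (1 − 0.3383)² + (1.24 − 0.3383)² + … = 2.5967
σ = √[2.5967 / 5] = 0.7207%
Sharpe = (r̄ − rf) / σ = (0.3383 − 0.07) / 0.7207 = 0.2683 / 0.7207 = 0.3723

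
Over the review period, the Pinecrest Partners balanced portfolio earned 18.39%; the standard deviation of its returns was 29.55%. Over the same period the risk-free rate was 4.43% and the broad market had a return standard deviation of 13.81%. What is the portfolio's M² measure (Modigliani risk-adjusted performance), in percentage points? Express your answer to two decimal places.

10.95

Sharpe = (Rp − Rf) / σp = (18.39% − 4.43%) / 29.55% = 0.4724
M² = Rf + Sharpe × σm = 4.43% + 0.4724 × 13.81% = 10.9538%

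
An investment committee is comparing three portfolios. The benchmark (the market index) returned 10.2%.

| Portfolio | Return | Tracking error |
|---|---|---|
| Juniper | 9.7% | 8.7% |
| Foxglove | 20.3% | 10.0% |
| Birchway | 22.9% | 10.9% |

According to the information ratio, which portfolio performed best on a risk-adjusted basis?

Juniper: IR = (9.7% − 10.2%) / 8.7% = -0.057
Foxglove: IR = (20.3% − 10.2%) / 10.0% = 1.010
Birchway: IR = (22.9% − 10.2%) / 10.9% = 1.165
Highest: Birchway (1.165).

Birchway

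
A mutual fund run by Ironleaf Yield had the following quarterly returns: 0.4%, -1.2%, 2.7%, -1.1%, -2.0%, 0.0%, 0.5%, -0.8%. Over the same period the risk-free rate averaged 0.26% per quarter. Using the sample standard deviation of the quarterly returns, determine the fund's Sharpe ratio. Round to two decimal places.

Mean return μ = -1.50 / 8 = -0.1875%
Sample std dev = √[14.7088 / 7] = 1.4496%
Sharpe = (μ − rf) / σ = (-0.1875 − 0.26) / 1.4496 = -0.4475 / 1.4496 = -0.3087

-0.31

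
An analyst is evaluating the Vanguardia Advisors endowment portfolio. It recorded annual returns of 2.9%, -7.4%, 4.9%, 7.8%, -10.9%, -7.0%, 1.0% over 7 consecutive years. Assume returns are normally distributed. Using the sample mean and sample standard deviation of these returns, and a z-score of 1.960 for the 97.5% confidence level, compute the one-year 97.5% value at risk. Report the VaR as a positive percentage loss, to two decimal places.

15.24

r̄ = (2.9 − 7.4 + 4.9 + 7.8 − 10.9 − 7 + 1) / 7 = -8.70 / 7 = -1.2429%
Σ(r − r̄)² = 306.0171; sample σ = √(306.0171/6) = 7.1416%
VaR = −(r̄ − z·σ) = −(-1.2429 − 1.960 × 7.1416) = −(-15.2404) = 15.2404%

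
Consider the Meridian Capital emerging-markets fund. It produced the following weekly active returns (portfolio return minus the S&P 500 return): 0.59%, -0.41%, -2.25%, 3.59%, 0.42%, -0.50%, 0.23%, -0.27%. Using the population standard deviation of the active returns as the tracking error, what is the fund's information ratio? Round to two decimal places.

μ = (0.59 − 0.41 − 2.25 + 3.59 + 0.42 − 0.5 + 0.23 − 0.27) / 8 = 0.1750%
Σ(r − μ)² = 18.7740; population σ = √(18.7740/8) = 1.5319%
IR = μ / tracking error = 0.1750 / 1.5319 = 0.1142

0.11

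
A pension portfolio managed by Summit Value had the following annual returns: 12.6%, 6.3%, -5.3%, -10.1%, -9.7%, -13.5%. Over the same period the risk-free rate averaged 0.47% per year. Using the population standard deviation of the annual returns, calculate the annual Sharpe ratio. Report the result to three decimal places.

-0.396

μ = (12.6 + 6.3 − 5.3 − 10.1 − 9.7 − 13.5) / 6 = -3.2833%
Population std dev = √[540.2083 / 6] = 9.4887%
Sharpe = (μ − rf) / σ = (-3.2833 − 0.47) / 9.4887 = -3.7533 / 9.4887 = -0.3956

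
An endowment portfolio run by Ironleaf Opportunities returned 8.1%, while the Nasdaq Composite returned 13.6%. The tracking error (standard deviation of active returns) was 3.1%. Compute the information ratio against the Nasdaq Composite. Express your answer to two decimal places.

IR = (Rp − Rb) / TE = (8.1% − 13.6%) / 3.1% = -5.50% / 3.1% = -1.7742

-1.77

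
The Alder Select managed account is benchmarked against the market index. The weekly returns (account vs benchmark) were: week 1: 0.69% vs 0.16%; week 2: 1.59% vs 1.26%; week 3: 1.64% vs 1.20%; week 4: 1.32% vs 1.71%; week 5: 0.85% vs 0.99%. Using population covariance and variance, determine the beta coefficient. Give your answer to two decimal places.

r̄p = 1.2180%,  r̄m = 1.0640%
Cov = Σ(rp − r̄p)(rm − r̄m) / 5 = 0.1401
Var(rm) = Σ(rm − r̄m)² / 5 = 0.2594
β = Cov / Var = 0.1401 / 0.2594 = 0.5401

0.54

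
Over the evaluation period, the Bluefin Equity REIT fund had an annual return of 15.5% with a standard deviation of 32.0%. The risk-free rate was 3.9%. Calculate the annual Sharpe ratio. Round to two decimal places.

0.36

Sharpe = (Rp − Rf) / σp = (15.5% − 3.9%) / 32.0% = 11.60% / 32.0% = 0.3625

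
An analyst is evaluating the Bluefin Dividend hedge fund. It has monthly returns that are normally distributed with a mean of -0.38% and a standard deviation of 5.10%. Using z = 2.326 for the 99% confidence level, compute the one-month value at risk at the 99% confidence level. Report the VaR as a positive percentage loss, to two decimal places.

VaR (as % loss) = −(μ − z·σ) = −(-0.38% − 2.326 × 5.10%) = −(-12.2426%) = 12.2426%

12.24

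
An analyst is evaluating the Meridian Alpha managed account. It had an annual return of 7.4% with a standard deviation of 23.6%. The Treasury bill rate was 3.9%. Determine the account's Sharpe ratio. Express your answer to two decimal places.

0.15

Sharpe = (Rp − Rf) / σp = (7.4% − 3.9%) / 23.6% = 3.50% / 23.6% = 0.1483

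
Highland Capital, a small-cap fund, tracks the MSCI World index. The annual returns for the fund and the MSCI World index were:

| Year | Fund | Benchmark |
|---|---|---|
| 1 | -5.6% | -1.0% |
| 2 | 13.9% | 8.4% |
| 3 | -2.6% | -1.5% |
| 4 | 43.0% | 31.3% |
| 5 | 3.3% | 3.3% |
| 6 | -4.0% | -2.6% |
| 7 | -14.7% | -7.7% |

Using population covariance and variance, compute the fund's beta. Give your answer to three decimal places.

r̄p = 4.7571%,  r̄m = 4.3143%
Cov = Σ(rp − r̄p)(rm − r̄m) / 7 = 208.9963
Var(rm) = Σ(rm − r̄m)² / 7 = 142.8784
β = Cov / Var = 208.9963 / 142.8784 = 1.4628

1.463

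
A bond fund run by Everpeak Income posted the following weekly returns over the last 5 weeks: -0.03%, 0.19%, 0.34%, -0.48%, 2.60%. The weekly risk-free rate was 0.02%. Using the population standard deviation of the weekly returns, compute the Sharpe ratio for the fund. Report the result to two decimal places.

0.47

r̄ = (-0.03 + 0.19 + 0.34 − 0.48 + 2.6) / 5 = 0.5240%
Population σ = √[Σ(r − r̄)² / 5] = √[5.7701 / 5] = √1.1540 = 1.0742%
Sharpe = (r̄ − rf) / σ = (0.5240 − 0.02) / 1.0742 = 0.5040 / 1.0742 = 0.4692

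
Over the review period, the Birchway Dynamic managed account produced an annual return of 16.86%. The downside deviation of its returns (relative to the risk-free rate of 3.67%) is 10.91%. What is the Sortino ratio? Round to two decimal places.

Sortino = (Rp − Rf) / σd = (16.86% − 3.67%) / 10.91% = 13.19% / 10.91% = 1.2090

1.21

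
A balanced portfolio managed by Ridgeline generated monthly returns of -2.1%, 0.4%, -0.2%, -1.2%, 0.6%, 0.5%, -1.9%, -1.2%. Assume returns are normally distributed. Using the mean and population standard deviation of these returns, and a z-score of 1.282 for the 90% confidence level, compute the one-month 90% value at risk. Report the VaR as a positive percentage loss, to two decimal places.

r̄ = (-2.1 + 0.4 − 0.2 − 1.2 + 0.6 + 0.5 − 1.9 − 1.2) / 8 = -0.6375%
Population σ = √[Σ(r − r̄)² / 8] = √[8.4588 / 8] = √1.0574 = 1.0283%
VaR = −(r̄ − z·σ) = −(-0.6375 − 1.282 × 1.0283) = −(-1.9558) = 1.9558%

1.96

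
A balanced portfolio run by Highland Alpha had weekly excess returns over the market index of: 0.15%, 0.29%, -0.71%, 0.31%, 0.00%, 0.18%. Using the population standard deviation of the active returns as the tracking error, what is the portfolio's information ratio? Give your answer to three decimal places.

Mean return r̄ = 0.220 / 6 = 0.0367%
Σ(r − r̄)² = (0.15 − 0.0367)² + (0.29 − 0.0367)² + … = 0.7311
population σ = √(0.7311 / 6) = √0.1219 = 0.3491%
IR = r̄ / tracking error = 0.0367 / 0.3491 = 0.1051

0.105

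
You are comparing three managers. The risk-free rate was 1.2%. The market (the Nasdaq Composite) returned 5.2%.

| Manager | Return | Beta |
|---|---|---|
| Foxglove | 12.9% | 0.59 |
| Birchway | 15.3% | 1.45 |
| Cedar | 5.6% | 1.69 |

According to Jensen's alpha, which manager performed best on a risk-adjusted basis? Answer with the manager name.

Foxglove

Foxglove: α = 12.9% − [1.2% + 0.59 × (5.2% − 1.2%)] = 9.340
Birchway: α = 15.3% − [1.2% + 1.45 × (5.2% − 1.2%)] = 8.300
Cedar: α = 5.6% − [1.2% + 1.69 × (5.2% − 1.2%)] = -2.360
Highest: Foxglove (9.340).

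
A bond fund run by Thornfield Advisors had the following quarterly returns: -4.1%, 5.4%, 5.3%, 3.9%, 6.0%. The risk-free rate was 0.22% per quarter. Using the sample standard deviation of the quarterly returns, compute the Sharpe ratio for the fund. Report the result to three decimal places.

Mean return μ = 16.50 / 5 = 3.3000%
Sample std dev = √[70.8200 / 4] = 4.2077%
Sharpe = (μ − rf) / σ = (3.3000 − 0.22) / 4.2077 = 3.0800 / 4.2077 = 0.7320

0.732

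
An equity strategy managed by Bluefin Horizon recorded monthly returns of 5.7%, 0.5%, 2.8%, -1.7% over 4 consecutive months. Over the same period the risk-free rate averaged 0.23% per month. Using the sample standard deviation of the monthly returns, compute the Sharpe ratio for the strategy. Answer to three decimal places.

0.503

r̄ = (5.7 + 0.5 + 2.8 − 1.7) / 4 = 1.8250%
Sample std dev = √[30.1475 / 3] = 3.1700%
Sharpe = (r̄ − rf) / σ = (1.8250 − 0.23) / 3.1700 = 1.5950 / 3.1700 = 0.5032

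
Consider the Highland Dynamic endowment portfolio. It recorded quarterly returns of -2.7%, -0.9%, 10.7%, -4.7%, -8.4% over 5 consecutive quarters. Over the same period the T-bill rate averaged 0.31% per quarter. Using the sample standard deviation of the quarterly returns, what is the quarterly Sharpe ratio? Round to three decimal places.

-0.209

Mean return μ = -6.00 / 5 = -1.2000%
Σ(r − μ)² = (-2.7 − (-1.2000))² + (-0.9 − (-1.2000))² + … = 208.0400
σ = √[208.0400 / 4] = 7.2118%
Sharpe = (μ − rf) / σ = (-1.2000 − 0.31) / 7.2118 = -1.5100 / 7.2118 = -0.2094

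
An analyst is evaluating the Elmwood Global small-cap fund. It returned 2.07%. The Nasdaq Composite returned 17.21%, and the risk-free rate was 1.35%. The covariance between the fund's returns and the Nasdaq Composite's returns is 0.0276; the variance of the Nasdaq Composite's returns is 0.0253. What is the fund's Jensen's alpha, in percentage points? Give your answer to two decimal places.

-16.58

β = Cov / Var = 0.0276 / 0.0253 = 1.0909
E[R] = Rf + β(Rm − Rf) = 1.35% + 1.0909 × (17.21% − 1.35%) = 18.6517%
α = Rp − E[R] = 2.07% − 18.6517% = -16.5817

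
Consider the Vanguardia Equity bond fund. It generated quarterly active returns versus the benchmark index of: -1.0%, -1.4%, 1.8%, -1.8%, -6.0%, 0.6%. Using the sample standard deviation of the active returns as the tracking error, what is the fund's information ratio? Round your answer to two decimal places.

Mean return μ = -7.80 / 6 = -1.3000%
Σ(r − μ)² = 35.6600; sample σ = √(35.6600/5) = 2.6706%
IR = μ / tracking error = -1.3000 / 2.6706 = -0.4868

-0.49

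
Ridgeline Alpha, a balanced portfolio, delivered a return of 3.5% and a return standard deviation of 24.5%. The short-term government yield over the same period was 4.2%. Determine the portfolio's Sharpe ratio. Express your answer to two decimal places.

Sharpe = (Rp − Rf) / σp = (3.5% − 4.2%) / 24.5% = -0.70% / 24.5% = -0.0286

-0.03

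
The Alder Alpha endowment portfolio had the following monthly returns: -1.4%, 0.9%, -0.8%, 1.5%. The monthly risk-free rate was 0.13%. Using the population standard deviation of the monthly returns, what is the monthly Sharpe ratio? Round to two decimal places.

r̄ = (-1.4 + 0.9 − 0.8 + 1.5) / 4 = 0.0500%
Population std dev = √[5.6500 / 4] = 1.1885%
Sharpe = (r̄ − rf) / σ = (0.0500 − 0.13) / 1.1885 = -0.0800 / 1.1885 = -0.0673

-0.07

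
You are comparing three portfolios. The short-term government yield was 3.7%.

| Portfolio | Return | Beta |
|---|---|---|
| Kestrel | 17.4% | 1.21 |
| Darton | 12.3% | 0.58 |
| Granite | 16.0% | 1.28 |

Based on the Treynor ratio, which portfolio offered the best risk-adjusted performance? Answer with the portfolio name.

Kestrel: Treynor = (17.4% − 3.7%) / 1.21 = 11.322
Darton: Treynor = (12.3% − 3.7%) / 0.58 = 14.828
Granite: Treynor = (16.0% − 3.7%) / 1.28 = 9.609
Highest: Darton (14.828).

Darton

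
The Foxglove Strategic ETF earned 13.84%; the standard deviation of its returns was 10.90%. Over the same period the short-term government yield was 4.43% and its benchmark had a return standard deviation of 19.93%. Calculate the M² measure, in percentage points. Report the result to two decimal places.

21.64

Sharpe = (Rp − Rf) / σp = (13.84% − 4.43%) / 10.90% = 0.8633
M² = Rf + Sharpe × σm = 4.43% + 0.8633 × 19.93% = 21.6356%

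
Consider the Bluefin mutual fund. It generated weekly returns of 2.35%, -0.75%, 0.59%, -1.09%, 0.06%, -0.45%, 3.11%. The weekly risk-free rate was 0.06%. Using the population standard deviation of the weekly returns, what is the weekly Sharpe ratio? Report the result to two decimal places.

μ = (2.35 − 0.75 + 0.59 − 1.09 + 0.06 − 0.45 + 3.11) / 7 = 0.5457%
Σ(r − μ)² = (2.35 − 0.5457)² + (-0.75 − 0.5457)² + (0.59 − 0.5457)² + … = 15.4148
population σ = √(15.4148 / 7) = √2.2021 = 1.4839%
Sharpe = (μ − rf) / σ = (0.5457 − 0.06) / 1.4839 = 0.4857 / 1.4839 = 0.3273

0.33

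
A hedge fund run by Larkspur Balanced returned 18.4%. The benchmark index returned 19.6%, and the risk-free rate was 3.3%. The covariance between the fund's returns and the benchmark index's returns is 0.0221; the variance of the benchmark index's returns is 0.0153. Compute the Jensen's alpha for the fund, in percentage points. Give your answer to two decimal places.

β = Cov / Var = 0.0221 / 0.0153 = 1.4444
E[R] = Rf + β(Rm − Rf) = 3.3% + 1.4444 × (19.6% − 3.3%) = 26.8437%
α = Rp − E[R] = 18.4% − 26.8437% = -8.4437

-8.44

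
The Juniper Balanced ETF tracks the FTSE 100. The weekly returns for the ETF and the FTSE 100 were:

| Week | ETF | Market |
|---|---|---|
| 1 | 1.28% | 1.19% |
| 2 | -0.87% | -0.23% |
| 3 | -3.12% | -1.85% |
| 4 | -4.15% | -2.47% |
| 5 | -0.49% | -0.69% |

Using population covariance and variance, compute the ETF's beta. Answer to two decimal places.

r̄p = -1.4700%,  r̄m = -0.8100%
Cov = Σ(rp − r̄p)(rm − r̄m) / 5 = 2.4261
Var(rm) = Σ(rm − r̄m)² / 5 = 1.6376
β = Cov / Var = 2.4261 / 1.6376 = 1.4815

1.48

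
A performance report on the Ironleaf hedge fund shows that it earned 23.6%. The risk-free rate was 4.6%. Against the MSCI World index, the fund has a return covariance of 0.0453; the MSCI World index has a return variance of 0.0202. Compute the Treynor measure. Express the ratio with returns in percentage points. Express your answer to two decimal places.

β = Cov / Var = 0.0453 / 0.0202 = 2.2426
Treynor = (Rp − Rf) / β = (23.6% − 4.6%) / 2.2426 = 19.00 / 2.2426 = 8.4723

8.47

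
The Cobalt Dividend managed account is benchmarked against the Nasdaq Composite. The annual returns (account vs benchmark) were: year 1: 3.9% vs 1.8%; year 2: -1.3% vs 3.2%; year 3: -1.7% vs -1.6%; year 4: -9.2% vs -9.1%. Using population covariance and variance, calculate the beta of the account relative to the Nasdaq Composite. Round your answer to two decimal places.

r̄p = -2.0750%,  r̄m = -1.4250%
Cov = Σ(rp − r̄p)(rm − r̄m) / 4 = 19.3681
Var(rm) = Σ(rm − r̄m)² / 4 = 22.6819
β = Cov / Var = 19.3681 / 22.6819 = 0.8539

0.85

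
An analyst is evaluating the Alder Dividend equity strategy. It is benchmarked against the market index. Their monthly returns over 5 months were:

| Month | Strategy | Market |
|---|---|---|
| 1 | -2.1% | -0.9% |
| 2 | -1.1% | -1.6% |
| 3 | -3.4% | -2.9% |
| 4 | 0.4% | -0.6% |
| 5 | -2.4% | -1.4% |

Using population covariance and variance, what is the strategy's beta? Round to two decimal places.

1.24

r̄p = -1.7200%,  r̄m = -1.4800%
Cov = Σ(rp − r̄p)(rm − r̄m) / 5 = 0.7804
Var(rm) = Σ(rm − r̄m)² / 5 = 0.6296
β = Cov / Var = 0.7804 / 0.6296 = 1.2395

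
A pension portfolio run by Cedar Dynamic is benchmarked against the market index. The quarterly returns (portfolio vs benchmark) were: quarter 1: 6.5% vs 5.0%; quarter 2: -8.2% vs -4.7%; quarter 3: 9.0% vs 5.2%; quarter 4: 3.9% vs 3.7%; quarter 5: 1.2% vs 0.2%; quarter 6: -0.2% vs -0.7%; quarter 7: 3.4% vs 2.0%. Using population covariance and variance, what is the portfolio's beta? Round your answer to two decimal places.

1.52

r̄p = 2.2286%,  r̄m = 1.5286%
Cov = Σ(rp − r̄p)(rm − r̄m) / 7 = 16.5149
Var(rm) = Σ(rm − r̄m)² / 7 = 10.8563
β = Cov / Var = 16.5149 / 10.8563 = 1.5212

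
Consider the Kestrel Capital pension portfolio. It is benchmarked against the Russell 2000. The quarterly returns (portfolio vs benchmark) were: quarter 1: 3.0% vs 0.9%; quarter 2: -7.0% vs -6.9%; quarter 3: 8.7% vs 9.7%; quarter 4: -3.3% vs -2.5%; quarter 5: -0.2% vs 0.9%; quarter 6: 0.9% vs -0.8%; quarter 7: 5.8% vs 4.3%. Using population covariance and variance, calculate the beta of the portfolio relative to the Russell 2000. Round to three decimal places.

0.983

r̄p = 1.1286%,  r̄m = 0.8000%
Cov = Σ(rp − r̄p)(rm − r̄m) / 7 = 23.0514
Var(rm) = Σ(rm − r̄m)² / 7 = 23.4600
β = Cov / Var = 23.0514 / 23.4600 = 0.9826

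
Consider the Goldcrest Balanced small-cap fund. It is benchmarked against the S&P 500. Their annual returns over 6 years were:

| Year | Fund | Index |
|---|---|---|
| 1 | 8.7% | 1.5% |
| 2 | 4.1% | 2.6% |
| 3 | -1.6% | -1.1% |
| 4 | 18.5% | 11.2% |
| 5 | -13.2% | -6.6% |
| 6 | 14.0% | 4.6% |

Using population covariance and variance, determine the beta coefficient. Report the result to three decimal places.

r̄p = 5.0833%,  r̄m = 2.0333%
Cov = Σ(rp − r̄p)(rm − r̄m) / 6 = 53.6956
Var(rm) = Σ(rm − r̄m)² / 6 = 29.2622
β = Cov / Var = 53.6956 / 29.2622 = 1.8350

1.835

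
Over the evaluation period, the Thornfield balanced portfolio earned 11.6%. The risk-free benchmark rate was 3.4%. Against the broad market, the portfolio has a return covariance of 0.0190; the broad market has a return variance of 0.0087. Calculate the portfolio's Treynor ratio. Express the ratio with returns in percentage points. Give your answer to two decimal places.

β = Cov / Var = 0.0190 / 0.0087 = 2.1839
Treynor = (Rp − Rf) / β = (11.6% − 3.4%) / 2.1839 = 8.20 / 2.1839 = 3.7548

3.75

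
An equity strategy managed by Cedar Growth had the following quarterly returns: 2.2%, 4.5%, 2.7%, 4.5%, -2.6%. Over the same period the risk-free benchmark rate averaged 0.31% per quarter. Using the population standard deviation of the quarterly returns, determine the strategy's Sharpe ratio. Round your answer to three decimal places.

0.749

r̄ = (2.2 + 4.5 + 2.7 + 4.5 − 2.6) / 5 = 2.2600%
Σ(r − r̄)² = (2.2 − 2.2600)² + (4.5 − 2.2600)² + (2.7 − 2.2600)² + … = 33.8520
σ = √[33.8520 / 5] = 2.6020%
Sharpe = (r̄ − rf) / σ = (2.2600 − 0.31) / 2.6020 = 1.9500 / 2.6020 = 0.7494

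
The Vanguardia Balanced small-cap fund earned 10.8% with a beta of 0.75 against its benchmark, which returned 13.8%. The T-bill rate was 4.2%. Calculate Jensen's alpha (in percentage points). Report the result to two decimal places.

CAPM expected return = Rf + β(Rm − Rf) = 4.2% + 0.75 × (13.8% − 4.2%) = 4.2 + 0.75 × 9.60 = 11.4000%
Jensen's α = Rp − E[R] = 10.8% − 11.4000% = -0.6000

-0.60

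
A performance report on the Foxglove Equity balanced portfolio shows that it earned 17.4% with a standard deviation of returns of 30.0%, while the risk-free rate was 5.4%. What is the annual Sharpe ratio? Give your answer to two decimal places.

0.40

Sharpe = (Rp − Rf) / σp = (17.4% − 5.4%) / 30.0% = 12.00% / 30.0% = 0.4000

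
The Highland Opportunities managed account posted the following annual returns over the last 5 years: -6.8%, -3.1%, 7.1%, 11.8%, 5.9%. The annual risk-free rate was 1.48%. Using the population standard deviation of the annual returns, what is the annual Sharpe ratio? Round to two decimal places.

0.22

r̄ = (-6.8 − 3.1 + 7.1 + 11.8 + 5.9) / 5 = 14.90 / 5 = 2.9800%
Σ(r − r̄)² = (-6.8 − 2.9800)² + (-3.1 − 2.9800)² + (7.1 − 2.9800)² + … = 235.9080
σ = √[235.9080 / 5] = 6.8689%
Sharpe = (r̄ − rf) / σ = (2.9800 − 1.48) / 6.8689 = 1.5000 / 6.8689 = 0.2184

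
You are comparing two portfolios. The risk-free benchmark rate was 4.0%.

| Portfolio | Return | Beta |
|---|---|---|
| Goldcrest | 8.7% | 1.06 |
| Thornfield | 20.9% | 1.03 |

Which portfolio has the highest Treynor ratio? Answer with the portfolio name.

Goldcrest: Treynor = (8.7% − 4.0%) / 1.06 = 4.434
Thornfield: Treynor = (20.9% − 4.0%) / 1.03 = 16.408
Highest: Thornfield (16.408).

Thornfield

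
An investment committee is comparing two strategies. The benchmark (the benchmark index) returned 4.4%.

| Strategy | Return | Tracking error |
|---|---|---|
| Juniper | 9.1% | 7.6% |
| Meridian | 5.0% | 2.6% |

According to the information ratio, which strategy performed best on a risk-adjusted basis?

Juniper: IR = (9.1% − 4.4%) / 7.6% = 0.618
Meridian: IR = (5.0% − 4.4%) / 2.6% = 0.231
Highest: Juniper (0.618).

Juniper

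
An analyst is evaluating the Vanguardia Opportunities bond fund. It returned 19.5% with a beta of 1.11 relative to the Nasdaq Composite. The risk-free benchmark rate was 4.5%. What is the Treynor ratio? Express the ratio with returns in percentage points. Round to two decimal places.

13.51

Treynor = (Rp − Rf) / β = (19.5% − 4.5%) / 1.11 = 15.00 / 1.11 = 13.5135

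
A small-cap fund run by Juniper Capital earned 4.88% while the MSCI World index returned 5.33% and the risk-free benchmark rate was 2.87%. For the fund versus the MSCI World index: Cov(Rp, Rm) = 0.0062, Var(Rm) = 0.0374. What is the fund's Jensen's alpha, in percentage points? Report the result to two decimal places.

1.60

β = Cov / Var = 0.0062 / 0.0374 = 0.1658
E[R] = Rf + β(Rm − Rf) = 2.87% + 0.1658 × (5.33% − 2.87%) = 3.2779%
α = Rp − E[R] = 4.88% − 3.2779% = 1.6021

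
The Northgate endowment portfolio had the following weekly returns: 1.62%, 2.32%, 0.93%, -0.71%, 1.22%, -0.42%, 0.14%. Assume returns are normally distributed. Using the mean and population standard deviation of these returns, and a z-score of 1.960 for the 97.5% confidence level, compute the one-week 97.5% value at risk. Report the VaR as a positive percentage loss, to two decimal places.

1.28

Mean return μ = 5.100 / 7 = 0.7286%
Population std dev = √[7.3445 / 7] = 1.0243%
VaR = −(μ − z·σ) = −(0.7286 − 1.960 × 1.0243) = −(-1.2790) = 1.2790%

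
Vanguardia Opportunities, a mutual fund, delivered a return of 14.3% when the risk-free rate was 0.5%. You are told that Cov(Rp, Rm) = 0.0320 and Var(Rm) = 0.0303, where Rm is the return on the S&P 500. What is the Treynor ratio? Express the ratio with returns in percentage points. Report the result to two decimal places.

13.07

β = Cov / Var = 0.0320 / 0.0303 = 1.0561
Treynor = (Rp − Rf) / β = (14.3% − 0.5%) / 1.0561 = 13.80 / 1.0561 = 13.0669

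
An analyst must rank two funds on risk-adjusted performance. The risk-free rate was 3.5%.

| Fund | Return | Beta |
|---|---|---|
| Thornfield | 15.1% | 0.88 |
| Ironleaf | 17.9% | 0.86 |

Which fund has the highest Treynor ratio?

Ironleaf

Thornfield: Treynor = (15.1% − 3.5%) / 0.88 = 13.182
Ironleaf: Treynor = (17.9% − 3.5%) / 0.86 = 16.744
Highest: Ironleaf (16.744).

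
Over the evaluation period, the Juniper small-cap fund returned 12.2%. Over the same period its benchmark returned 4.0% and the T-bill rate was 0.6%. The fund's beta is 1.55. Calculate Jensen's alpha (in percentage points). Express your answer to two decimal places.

6.33

CAPM expected return = Rf + β(Rm − Rf) = 0.6% + 1.55 × (4.0% − 0.6%) = 0.6 + 1.55 × 3.40 = 5.8700%
Jensen's α = Rp − E[R] = 12.2% − 5.8700% = 6.3300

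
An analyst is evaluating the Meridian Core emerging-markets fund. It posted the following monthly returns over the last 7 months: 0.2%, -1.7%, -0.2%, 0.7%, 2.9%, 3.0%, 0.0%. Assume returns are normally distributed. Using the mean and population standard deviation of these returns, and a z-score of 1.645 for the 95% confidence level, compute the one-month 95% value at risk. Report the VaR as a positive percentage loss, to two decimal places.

1.90

r̄ = (0.2 − 1.7 − 0.2 + 0.7 + 2.9 + 3 + 0) / 7 = 4.90 / 7 = 0.7000%
Population σ = √[Σ(r − r̄)² / 7] = √[17.4400 / 7] = √2.4914 = 1.5784%
VaR = −(r̄ − z·σ) = −(0.7000 − 1.645 × 1.5784) = −(-1.8965) = 1.8965%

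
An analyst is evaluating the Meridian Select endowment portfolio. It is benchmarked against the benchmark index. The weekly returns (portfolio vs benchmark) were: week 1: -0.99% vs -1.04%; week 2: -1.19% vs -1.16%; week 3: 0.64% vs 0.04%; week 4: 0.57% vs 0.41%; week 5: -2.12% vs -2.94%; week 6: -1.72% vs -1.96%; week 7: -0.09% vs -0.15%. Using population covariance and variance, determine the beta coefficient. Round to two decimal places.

r̄p = -0.7000%,  r̄m = -0.9714%
Cov = Σ(rp − r̄p)(rm − r̄m) / 7 = 1.0753
Var(rm) = Σ(rm − r̄m)² / 7 = 1.2141
β = Cov / Var = 1.0753 / 1.2141 = 0.8857

0.89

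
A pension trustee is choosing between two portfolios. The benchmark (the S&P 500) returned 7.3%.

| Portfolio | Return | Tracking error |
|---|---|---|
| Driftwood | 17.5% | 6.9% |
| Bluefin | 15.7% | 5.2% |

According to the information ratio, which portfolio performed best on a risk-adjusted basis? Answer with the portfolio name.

Driftwood: IR = (17.5% − 7.3%) / 6.9% = 1.478
Bluefin: IR = (15.7% − 7.3%) / 5.2% = 1.615
Highest: Bluefin (1.615).

Bluefin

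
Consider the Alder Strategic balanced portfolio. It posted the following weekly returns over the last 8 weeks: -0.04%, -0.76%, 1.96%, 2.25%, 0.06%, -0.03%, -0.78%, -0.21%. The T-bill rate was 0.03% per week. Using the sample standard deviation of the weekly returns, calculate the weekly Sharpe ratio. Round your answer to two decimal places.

0.24

Mean return r̄ = 2.450 / 8 = 0.3063%
Sample σ = √[Σ(r − r̄)² / 7] = √[9.3900 / 7] = √1.3414 = 1.1582%
Sharpe = (r̄ − rf) / σ = (0.3063 − 0.03) / 1.1582 = 0.2763 / 1.1582 = 0.2386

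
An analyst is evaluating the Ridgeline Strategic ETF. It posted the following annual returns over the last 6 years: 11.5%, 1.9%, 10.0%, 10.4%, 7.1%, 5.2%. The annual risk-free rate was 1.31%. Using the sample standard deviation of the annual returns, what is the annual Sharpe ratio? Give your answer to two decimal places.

1.74

r̄ = (11.5 + 1.9 + 10 + 10.4 + 7.1 + 5.2) / 6 = 7.6833%
Σ(r − r̄)² = (11.5 − 7.6833)² + (1.9 − 7.6833)² + (10 − 7.6833)² + … = 67.2683
sample σ = √(67.2683 / 5) = √13.4537 = 3.6679%
Sharpe = (r̄ − rf) / σ = (7.6833 − 1.31) / 3.6679 = 6.3733 / 3.6679 = 1.7376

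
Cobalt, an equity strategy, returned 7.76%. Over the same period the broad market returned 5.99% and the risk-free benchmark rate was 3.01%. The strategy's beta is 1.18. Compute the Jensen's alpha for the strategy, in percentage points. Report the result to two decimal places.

CAPM expected return = Rf + β(Rm − Rf) = 3.01% + 1.18 × (5.99% − 3.01%) = 3.01 + 1.18 × 2.98 = 6.5264%
Jensen's α = Rp − E[R] = 7.76% − 6.5264% = 1.2336

1.23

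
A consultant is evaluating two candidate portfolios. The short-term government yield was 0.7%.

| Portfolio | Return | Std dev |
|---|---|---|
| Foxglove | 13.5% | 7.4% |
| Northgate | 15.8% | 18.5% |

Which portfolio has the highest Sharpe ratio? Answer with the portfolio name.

Foxglove

Foxglove: Sharpe ratio = (13.5% − 0.7%) / 7.4% = 1.730
Northgate: Sharpe ratio = (15.8% − 0.7%) / 18.5% = 0.816
Highest: Foxglove (1.730).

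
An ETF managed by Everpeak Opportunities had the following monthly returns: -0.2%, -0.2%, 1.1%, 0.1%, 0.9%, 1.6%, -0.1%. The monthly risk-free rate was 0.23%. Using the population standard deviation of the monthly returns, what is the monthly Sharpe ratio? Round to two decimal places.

0.34

r̄ = (-0.2 − 0.2 + 1.1 + 0.1 + 0.9 + 1.6 − 0.1) / 7 = 0.4571%
Σ(r − r̄)² = (-0.2 − 0.4571)² + (-0.2 − 0.4571)² + … = 3.2171
σ = √[3.2171 / 7] = 0.6779%
Sharpe = (r̄ − rf) / σ = (0.4571 − 0.23) / 0.6779 = 0.2271 / 0.6779 = 0.3350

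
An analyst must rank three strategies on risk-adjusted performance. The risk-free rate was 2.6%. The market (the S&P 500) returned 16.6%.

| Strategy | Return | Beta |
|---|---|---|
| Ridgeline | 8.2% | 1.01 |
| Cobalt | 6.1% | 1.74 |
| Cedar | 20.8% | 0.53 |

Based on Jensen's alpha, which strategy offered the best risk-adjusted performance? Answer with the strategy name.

Cedar

Ridgeline: α = 8.2% − [2.6% + 1.01 × (16.6% − 2.6%)] = -8.540
Cobalt: α = 6.1% − [2.6% + 1.74 × (16.6% − 2.6%)] = -20.860
Cedar: α = 20.8% − [2.6% + 0.53 × (16.6% − 2.6%)] = 10.780
Highest: Cedar (10.780).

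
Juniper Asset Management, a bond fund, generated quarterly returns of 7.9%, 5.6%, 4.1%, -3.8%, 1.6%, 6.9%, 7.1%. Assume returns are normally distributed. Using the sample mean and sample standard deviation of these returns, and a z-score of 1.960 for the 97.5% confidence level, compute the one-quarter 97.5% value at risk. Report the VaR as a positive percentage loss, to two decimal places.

r̄ = (7.9 + 5.6 + 4.1 − 3.8 + 1.6 + 6.9 + 7.1) / 7 = 4.2000%
Σ(r − r̄)² = 102.1200; sample σ = √(102.1200/6) = 4.1255%
VaR = −(r̄ − z·σ) = −(4.2000 − 1.960 × 4.1255) = −(-3.8860) = 3.8860%

3.89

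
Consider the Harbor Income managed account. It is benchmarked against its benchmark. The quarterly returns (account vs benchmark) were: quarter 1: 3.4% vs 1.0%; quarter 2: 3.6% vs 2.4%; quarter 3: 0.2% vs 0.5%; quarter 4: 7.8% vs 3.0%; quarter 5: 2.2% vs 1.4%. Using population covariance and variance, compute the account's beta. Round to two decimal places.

2.40

r̄p = 3.4400%,  r̄m = 1.6600%
Cov = Σ(rp − r̄p)(rm − r̄m) / 5 = 2.0136
Var(rm) = Σ(rm − r̄m)² / 5 = 0.8384
β = Cov / Var = 2.0136 / 0.8384 = 2.4017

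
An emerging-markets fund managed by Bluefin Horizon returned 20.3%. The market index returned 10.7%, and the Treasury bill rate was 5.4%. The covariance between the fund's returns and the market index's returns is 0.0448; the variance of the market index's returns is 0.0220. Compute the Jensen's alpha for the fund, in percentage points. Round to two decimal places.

β = Cov / Var = 0.0448 / 0.0220 = 2.0364
E[R] = Rf + β(Rm − Rf) = 5.4% + 2.0364 × (10.7% − 5.4%) = 16.1929%
α = Rp − E[R] = 20.3% − 16.1929% = 4.1071

4.11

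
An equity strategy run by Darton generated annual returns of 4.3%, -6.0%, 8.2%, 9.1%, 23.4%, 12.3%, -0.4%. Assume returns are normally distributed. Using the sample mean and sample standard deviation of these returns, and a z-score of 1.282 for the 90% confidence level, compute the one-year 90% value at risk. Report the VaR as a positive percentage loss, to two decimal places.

μ = (4.3 − 6 + 8.2 + 9.1 + 23.4 + 12.3 − 0.4) / 7 = 50.90 / 7 = 7.2714%
Σ(r − μ)² = 533.4343; sample σ = √(533.4343/6) = 9.4290%
VaR = −(μ − z·σ) = −(7.2714 − 1.282 × 9.4290) = −(-4.8166) = 4.8166%

4.82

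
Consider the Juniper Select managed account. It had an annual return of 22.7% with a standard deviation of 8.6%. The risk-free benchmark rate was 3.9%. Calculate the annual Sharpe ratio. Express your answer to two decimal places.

2.19

Sharpe = (Rp − Rf) / σp = (22.7% − 3.9%) / 8.6% = 18.80% / 8.6% = 2.1860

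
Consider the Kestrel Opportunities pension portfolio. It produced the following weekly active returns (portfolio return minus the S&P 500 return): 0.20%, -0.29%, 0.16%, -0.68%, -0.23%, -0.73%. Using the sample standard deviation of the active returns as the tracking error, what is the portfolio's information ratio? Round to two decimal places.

Mean return r̄ = -1.570 / 6 = -0.2617%
Σ(r − r̄)² = 0.7871; sample σ = √(0.7871/5) = 0.3968%
IR = r̄ / tracking error = -0.2617 / 0.3968 = -0.6595

-0.66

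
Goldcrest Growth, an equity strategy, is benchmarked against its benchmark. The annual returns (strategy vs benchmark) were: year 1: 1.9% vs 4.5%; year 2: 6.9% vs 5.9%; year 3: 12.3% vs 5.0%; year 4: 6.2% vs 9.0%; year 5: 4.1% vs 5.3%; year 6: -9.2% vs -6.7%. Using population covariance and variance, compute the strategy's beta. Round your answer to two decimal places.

r̄p = 3.7000%,  r̄m = 3.8333%
Cov = Σ(rp − r̄p)(rm − r̄m) / 6 = 27.4717
Var(rm) = Σ(rm − r̄m)² / 6 = 24.3122
β = Cov / Var = 27.4717 / 24.3122 = 1.1300

1.13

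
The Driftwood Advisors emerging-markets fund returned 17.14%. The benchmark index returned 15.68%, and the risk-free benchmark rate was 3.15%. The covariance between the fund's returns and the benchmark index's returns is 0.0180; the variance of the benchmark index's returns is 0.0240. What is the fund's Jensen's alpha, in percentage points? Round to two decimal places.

4.59

β = Cov / Var = 0.0180 / 0.0240 = 0.7500
E[R] = Rf + β(Rm − Rf) = 3.15% + 0.7500 × (15.68% − 3.15%) = 12.5475%
α = Rp − E[R] = 17.14% − 12.5475% = 4.5925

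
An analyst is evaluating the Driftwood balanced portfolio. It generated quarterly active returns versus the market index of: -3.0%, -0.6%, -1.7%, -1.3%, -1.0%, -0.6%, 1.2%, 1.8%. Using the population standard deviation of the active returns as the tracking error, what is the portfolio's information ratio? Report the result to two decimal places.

r̄ = (-3 − 0.6 − 1.7 − 1.3 − 1 − 0.6 + 1.2 + 1.8) / 8 = -5.20 / 8 = -0.6500%
Σ(r − r̄)² = (-3 − (-0.6500))² + (-0.6 − (-0.6500))² + … = 16.6000
population σ = √(16.6000 / 8) = √2.0750 = 1.4405%
IR = r̄ / tracking error = -0.6500 / 1.4405 = -0.4512

-0.45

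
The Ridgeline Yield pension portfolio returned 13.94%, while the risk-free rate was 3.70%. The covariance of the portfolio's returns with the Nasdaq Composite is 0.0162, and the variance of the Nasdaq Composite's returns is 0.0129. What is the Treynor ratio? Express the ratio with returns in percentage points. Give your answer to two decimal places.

8.15

β = Cov / Var = 0.0162 / 0.0129 = 1.2558
Treynor = (Rp − Rf) / β = (13.94% − 3.70%) / 1.2558 = 10.24 / 1.2558 = 8.1542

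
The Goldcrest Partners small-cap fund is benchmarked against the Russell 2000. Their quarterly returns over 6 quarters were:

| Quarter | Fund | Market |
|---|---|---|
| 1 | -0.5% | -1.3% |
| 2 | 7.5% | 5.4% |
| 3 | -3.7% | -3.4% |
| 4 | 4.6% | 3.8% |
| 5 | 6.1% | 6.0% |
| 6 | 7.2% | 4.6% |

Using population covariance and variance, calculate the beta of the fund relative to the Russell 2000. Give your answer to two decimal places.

r̄p = 3.5333%,  r̄m = 2.5167%
Cov = Σ(rp − r̄p)(rm − r̄m) / 6 = 14.5961
Var(rm) = Σ(rm − r̄m)² / 6 = 12.6681
β = Cov / Var = 14.5961 / 12.6681 = 1.1522

1.15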